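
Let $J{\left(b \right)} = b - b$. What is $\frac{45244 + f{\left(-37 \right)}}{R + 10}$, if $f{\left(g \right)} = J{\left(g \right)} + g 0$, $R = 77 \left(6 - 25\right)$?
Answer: $- \frac{45244}{1453} \approx -31.138$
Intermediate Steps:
$R = -1463$ ($R = 77 \left(-19\right) = -1463$)
$J{\left(b \right)} = 0$
$f{\left(g \right)} = 0$ ($f{\left(g \right)} = 0 + g 0 = 0 + 0 = 0$)
$\frac{45244 + f{\left(-37 \right)}}{R + 10} = \frac{45244 + 0}{-1463 + 10} = \frac{45244}{-1453} = 45244 \left(- \frac{1}{1453}\right) = - \frac{45244}{1453}$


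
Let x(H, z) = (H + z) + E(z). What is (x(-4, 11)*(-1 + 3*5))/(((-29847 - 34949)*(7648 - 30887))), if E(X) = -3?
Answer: 14/376448561 ≈ 3.7190e-8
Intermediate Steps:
x(H, z) = -3 + H + z (x(H, z) = (H + z) - 3 = -3 + H + z)
(x(-4, 11)*(-1 + 3*5))/(((-29847 - 34949)*(7648 - 30887))) = ((-3 - 4 + 11)*(-1 + 3*5))/(((-29847 - 34949)*(7648 - 30887))) = (4*(-1 + 15))/((-64796*(-23239))) = (4*14)/1505794244 = 56*(1/1505794244) = 14/376448561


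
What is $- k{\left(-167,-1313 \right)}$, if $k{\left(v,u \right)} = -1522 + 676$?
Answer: $846$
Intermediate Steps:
$k{\left(v,u \right)} = -846$
$- k{\left(-167,-1313 \right)} = \left(-1\right) \left(-846\right) = 846$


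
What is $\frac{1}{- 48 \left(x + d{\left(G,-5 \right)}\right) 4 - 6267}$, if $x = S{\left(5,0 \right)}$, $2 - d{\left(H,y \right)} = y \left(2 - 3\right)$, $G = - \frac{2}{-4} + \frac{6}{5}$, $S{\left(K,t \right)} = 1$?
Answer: $- \frac{1}{5883} \approx -0.00016998$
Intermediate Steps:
$G = \frac{17}{10}$ ($G = \left(-2\right) \left(- \frac{1}{4}\right) + 6 \cdot \frac{1}{5} = \frac{1}{2} + \frac{6}{5} = \frac{17}{10} \approx 1.7$)
$d{\left(H,y \right)} = 2 + y$ ($d{\left(H,y \right)} = 2 - y \left(2 - 3\right) = 2 - y \left(-1\right) = 2 - - y = 2 + y$)
$x = 1$
$\frac{1}{- 48 \left(x + d{\left(G,-5 \right)}\right) 4 - 6267} = \frac{1}{- 48 \left(1 + \left(2 - 5\right)\right) 4 - 6267} = \frac{1}{- 48 \left(1 - 3\right) 4 - 6267} = \frac{1}{- 48 \left(\left(-2\right) 4\right) - 6267} = \frac{1}{\left(-48\right) \left(-8\right) - 6267} = \frac{1}{384 - 6267} = \frac{1}{-5883} = - \frac{1}{5883}$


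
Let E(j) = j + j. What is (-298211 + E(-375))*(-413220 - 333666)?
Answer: 223289785446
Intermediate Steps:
E(j) = 2*j
(-298211 + E(-375))*(-413220 - 333666) = (-298211 + 2*(-375))*(-413220 - 333666) = (-298211 - 750)*(-746886) = -298961*(-746886) = 223289785446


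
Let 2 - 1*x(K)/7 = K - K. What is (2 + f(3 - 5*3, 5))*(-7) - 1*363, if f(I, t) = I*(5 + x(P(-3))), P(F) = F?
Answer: 1219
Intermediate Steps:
x(K) = 14 (x(K) = 14 - 7*(K - K) = 14 - 7*0 = 14 + 0 = 14)
f(I, t) = 19*I (f(I, t) = I*(5 + 14) = I*19 = 19*I)
(2 + f(3 - 5*3, 5))*(-7) - 1*363 = (2 + 19*(3 - 5*3))*(-7) - 1*363 = (2 + 19*(3 - 15))*(-7) - 363 = (2 + 19*(-12))*(-7) - 363 = (2 - 228)*(-7) - 363 = -226*(-7) - 363 = 1582 - 363 = 1219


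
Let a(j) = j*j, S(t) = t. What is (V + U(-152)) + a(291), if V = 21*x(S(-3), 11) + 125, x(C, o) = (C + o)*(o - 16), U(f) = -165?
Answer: 83801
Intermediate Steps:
x(C, o) = (-16 + o)*(C + o) (x(C, o) = (C + o)*(-16 + o) = (-16 + o)*(C + o))
V = -715 (V = 21*(11² - 16*(-3) - 16*11 - 3*11) + 125 = 21*(121 + 48 - 176 - 33) + 125 = 21*(-40) + 125 = -840 + 125 = -715)
a(j) = j²
(V + U(-152)) + a(291) = (-715 - 165) + 291² = -880 + 84681 = 83801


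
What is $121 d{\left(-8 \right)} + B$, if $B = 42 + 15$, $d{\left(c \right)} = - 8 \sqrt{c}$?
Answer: $57 - 1936 i \sqrt{2} \approx 57.0 - 2737.9 i$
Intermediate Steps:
$B = 57$
$121 d{\left(-8 \right)} + B = 121 \left(- 8 \sqrt{-8}\right) + 57 = 121 \left(- 8 \cdot 2 i \sqrt{2}\right) + 57 = 121 \left(- 16 i \sqrt{2}\right) + 57 = - 1936 i \sqrt{2} + 57 = 57 - 1936 i \sqrt{2}$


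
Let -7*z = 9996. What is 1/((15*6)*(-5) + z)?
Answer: -1/1878 ≈ -0.00053248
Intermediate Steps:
z = -1428 (z = -⅐*9996 = -1428)
1/((15*6)*(-5) + z) = 1/((15*6)*(-5) - 1428) = 1/(90*(-5) - 1428) = 1/(-450 - 1428) = 1/(-1878) = -1/1878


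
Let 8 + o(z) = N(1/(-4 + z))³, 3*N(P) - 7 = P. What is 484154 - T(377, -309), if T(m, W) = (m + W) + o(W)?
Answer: 14844013174918/30664297 ≈ 4.8408e+5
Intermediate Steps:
N(P) = 7/3 + P/3
o(z) = -8 + (7/3 + 1/(3*(-4 + z)))³
T(m, W) = -8 + W + m + (-27 + 7*W)³/(27*(-4 + W)³) (T(m, W) = (m + W) + (-8 + (-27 + 7*W)³/(27*(-4 + W)³)) = (W + m) + (-8 + (-27 + 7*W)³/(27*(-4 + W)³)) = -8 + W + m + (-27 + 7*W)³/(27*(-4 + W)³))
484154 - T(377, -309) = 484154 - (-8 - 309 + 377 + (-27 + 7*(-309))³/(27*(-4 - 309)³)) = 484154 - (-8 - 309 + 377 + (1/27)*(-27 - 2163)³/(-313)³) = 484154 - (-8 - 309 + 377 + (1/27)*(-2190)³*(-1/30664297)) = 484154 - (-8 - 309 + 377 + (1/27)*(-10503459000)*(-1/30664297)) = 484154 - (-8 - 309 + 377 + 389017000/30664297) = 484154 - 1*2228874820/30664297 = 484154 - 2228874820/30664297 = 14844013174918/30664297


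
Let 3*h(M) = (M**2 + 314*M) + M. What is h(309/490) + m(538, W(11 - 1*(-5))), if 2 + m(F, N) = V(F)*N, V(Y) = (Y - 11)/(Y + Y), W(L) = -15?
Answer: 920366372/16146725 ≈ 57.000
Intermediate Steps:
h(M) = 105*M + M**2/3 (h(M) = ((M**2 + 314*M) + M)/3 = (M**2 + 315*M)/3 = 105*M + M**2/3)
V(Y) = (-11 + Y)/(2*Y) (V(Y) = (-11 + Y)/((2*Y)) = (-11 + Y)*(1/(2*Y)) = (-11 + Y)/(2*Y))
m(F, N) = -2 + N*(-11 + F)/(2*F) (m(F, N) = -2 + ((-11 + F)/(2*F))*N = -2 + N*(-11 + F)/(2*F))
h(309/490) + m(538, W(11 - 1*(-5))) = (309/490)*(315 + 309/490)/3 + (1/2)*(-4*538 - 15*(-11 + 538))/538 = (309*(1/490))*(315 + 309*(1/490))/3 + (1/2)*(1/538)*(-2152 - 15*527) = (1/3)*(309/490)*(315 + 309/490) + (1/2)*(1/538)*(-2152 - 7905) = (1/3)*(309/490)*(154659/490) + (1/2)*(1/538)*(-10057) = 15929877/240100 - 10057/1076 = 920366372/16146725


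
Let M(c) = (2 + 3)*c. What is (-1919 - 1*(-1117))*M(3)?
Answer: -12030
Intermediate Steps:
M(c) = 5*c
(-1919 - 1*(-1117))*M(3) = (-1919 - 1*(-1117))*(5*3) = (-1919 + 1117)*15 = -802*15 = -12030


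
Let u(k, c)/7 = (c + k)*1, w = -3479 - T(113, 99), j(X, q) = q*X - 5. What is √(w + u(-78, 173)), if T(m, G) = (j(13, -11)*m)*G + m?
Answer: √1652749 ≈ 1285.6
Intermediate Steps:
j(X, q) = -5 + X*q (j(X, q) = X*q - 5 = -5 + X*q)
T(m, G) = m - 148*G*m (T(m, G) = ((-5 + 13*(-11))*m)*G + m = ((-5 - 143)*m)*G + m = (-148*m)*G + m = -148*G*m + m = m - 148*G*m)
w = 1652084 (w = -3479 - 113*(1 - 148*99) = -3479 - 113*(1 - 14652) = -3479 - 113*(-14651) = -3479 - 1*(-1655563) = -3479 + 1655563 = 1652084)
u(k, c) = 7*c + 7*k (u(k, c) = 7*((c + k)*1) = 7*(c + k) = 7*c + 7*k)
√(w + u(-78, 173)) = √(1652084 + (7*173 + 7*(-78))) = √(1652084 + (1211 - 546)) = √(1652084 + 665) = √1652749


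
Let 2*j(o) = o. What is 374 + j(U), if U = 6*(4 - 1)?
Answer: 383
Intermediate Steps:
U = 18 (U = 6*3 = 18)
j(o) = o/2
374 + j(U) = 374 + (½)*18 = 374 + 9 = 383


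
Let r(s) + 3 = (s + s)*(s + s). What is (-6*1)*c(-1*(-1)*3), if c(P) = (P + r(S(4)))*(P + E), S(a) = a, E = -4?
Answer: 384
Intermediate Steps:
r(s) = -3 + 4*s**2 (r(s) = -3 + (s + s)*(s + s) = -3 + (2*s)*(2*s) = -3 + 4*s**2)
c(P) = (-4 + P)*(61 + P) (c(P) = (P + (-3 + 4*4**2))*(P - 4) = (P + (-3 + 4*16))*(-4 + P) = (P + (-3 + 64))*(-4 + P) = (P + 61)*(-4 + P) = (61 + P)*(-4 + P) = (-4 + P)*(61 + P))
(-6*1)*c(-1*(-1)*3) = (-6*1)*(-244 + (-1*(-1)*3)**2 + 57*(-1*(-1)*3)) = -6*(-244 + (1*3)**2 + 57*(1*3)) = -6*(-244 + 3**2 + 57*3) = -6*(-244 + 9 + 171) = -6*(-64) = 384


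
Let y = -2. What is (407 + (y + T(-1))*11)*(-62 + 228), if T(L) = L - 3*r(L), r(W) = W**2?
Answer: 56606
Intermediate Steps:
T(L) = L - 3*L**2
(407 + (y + T(-1))*11)*(-62 + 228) = (407 + (-2 - (1 - 3*(-1)))*11)*(-62 + 228) = (407 + (-2 - (1 + 3))*11)*166 = (407 + (-2 - 1*4)*11)*166 = (407 + (-2 - 4)*11)*166 = (407 - 6*11)*166 = (407 - 66)*166 = 341*166 = 56606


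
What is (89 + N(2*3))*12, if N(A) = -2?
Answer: 1044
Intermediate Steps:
(89 + N(2*3))*12 = (89 - 2)*12 = 87*12 = 1044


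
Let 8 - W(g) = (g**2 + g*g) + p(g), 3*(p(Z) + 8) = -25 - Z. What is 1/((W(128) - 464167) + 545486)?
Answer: 1/48618 ≈ 2.0569e-5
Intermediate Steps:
p(Z) = -49/3 - Z/3 (p(Z) = -8 + (-25 - Z)/3 = -8 + (-25/3 - Z/3) = -49/3 - Z/3)
W(g) = 73/3 - 2*g**2 + g/3 (W(g) = 8 - ((g**2 + g*g) + (-49/3 - g/3)) = 8 - ((g**2 + g**2) + (-49/3 - g/3)) = 8 - (2*g**2 + (-49/3 - g/3)) = 8 - (-49/3 + 2*g**2 - g/3) = 8 + (49/3 - 2*g**2 + g/3) = 73/3 - 2*g**2 + g/3)
1/((W(128) - 464167) + 545486) = 1/(((73/3 - 2*128**2 + (1/3)*128) - 464167) + 545486) = 1/(((73/3 - 2*16384 + 128/3) - 464167) + 545486) = 1/(((73/3 - 32768 + 128/3) - 464167) + 545486) = 1/((-32701 - 464167) + 545486) = 1/(-496868 + 545486) = 1/48618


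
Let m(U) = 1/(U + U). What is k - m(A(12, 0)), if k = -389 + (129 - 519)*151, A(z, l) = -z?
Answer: -1422695/24 ≈ -59279.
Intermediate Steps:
m(U) = 1/(2*U)
k = -59279 (k = -389 - 390*151 = -389 - 58890 = -59279)
k - m(A(12, 0)) = -59279 - 1/(2*((-1*12))) = -59279 - 1/(2*(-12)) = -59279 - (-1)/(2*12) = -59279 - 1*(-1/24) = -59279 + 1/24 = -1422695/24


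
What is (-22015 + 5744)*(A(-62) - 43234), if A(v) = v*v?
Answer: 640914690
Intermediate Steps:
A(v) = v²
(-22015 + 5744)*(A(-62) - 43234) = (-22015 + 5744)*((-62)² - 43234) = -16271*(3844 - 43234) = -16271*(-39390) = 640914690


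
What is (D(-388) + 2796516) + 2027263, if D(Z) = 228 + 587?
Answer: 4824594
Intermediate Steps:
D(Z) = 815
(D(-388) + 2796516) + 2027263 = (815 + 2796516) + 2027263 = 2797331 + 2027263 = 4824594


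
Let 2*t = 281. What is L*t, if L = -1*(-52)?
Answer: 7306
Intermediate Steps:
t = 281/2 (t = (1/2)*281 = 281/2 ≈ 140.50)
L = 52
L*t = 52*(281/2) = 7306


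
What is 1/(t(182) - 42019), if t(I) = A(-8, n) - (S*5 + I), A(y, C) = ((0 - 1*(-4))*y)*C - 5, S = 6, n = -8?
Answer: -1/41980 ≈ -2.3821e-5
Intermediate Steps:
A(y, C) = -5 + 4*C*y (A(y, C) = ((0 + 4)*y)*C - 5 = (4*y)*C - 5 = 4*C*y - 5 = -5 + 4*C*y)
t(I) = 221 - I (t(I) = (-5 + 4*(-8)*(-8)) - (6*5 + I) = (-5 + 256) - (30 + I) = 251 + (-30 - I) = 221 - I)
1/(t(182) - 42019) = 1/((221 - 1*182) - 42019) = 1/((221 - 182) - 42019) = 1/(39 - 42019) = 1/(-41980) = -1/41980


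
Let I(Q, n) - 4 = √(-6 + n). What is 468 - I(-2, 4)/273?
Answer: 127760/273 - I*√2/273 ≈ 467.99 - 0.0051803*I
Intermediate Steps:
I(Q, n) = 4 + √(-6 + n)
468 - I(-2, 4)/273 = 468 - (4 + √(-6 + 4))/273 = 468 - (4 + √(-2))/273 = 468 - (4 + I*√2)/273 = 468 - (4/273 + I*√2/273) = 468 + (-4/273 - I*√2/273) = 127760/273 - I*√2/273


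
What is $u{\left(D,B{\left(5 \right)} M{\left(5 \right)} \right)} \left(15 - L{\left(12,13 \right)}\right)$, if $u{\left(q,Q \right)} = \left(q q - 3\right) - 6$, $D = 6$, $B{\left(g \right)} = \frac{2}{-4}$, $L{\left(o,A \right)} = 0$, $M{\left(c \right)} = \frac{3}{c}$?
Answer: $405$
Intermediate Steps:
$B{\left(g \right)} = - \frac{1}{2}$ ($B{\left(g \right)} = 2 \left(- \frac{1}{4}\right) = - \frac{1}{2}$)
$u{\left(q,Q \right)} = -9 + q^{2}$ ($u{\left(q,Q \right)} = \left(q^{2} - 3\right) - 6 = \left(-3 + q^{2}\right) - 6 = -9 + q^{2}$)
$u{\left(D,B{\left(5 \right)} M{\left(5 \right)} \right)} \left(15 - L{\left(12,13 \right)}\right) = \left(-9 + 6^{2}\right) \left(15 - 0\right) = \left(-9 + 36\right) \left(15 + 0\right) = 27 \cdot 15 = 405$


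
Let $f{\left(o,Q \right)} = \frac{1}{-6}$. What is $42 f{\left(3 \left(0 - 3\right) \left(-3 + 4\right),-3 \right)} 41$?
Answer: $-287$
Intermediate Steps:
$f{\left(o,Q \right)} = - \frac{1}{6}$
$42 f{\left(3 \left(0 - 3\right) \left(-3 + 4\right),-3 \right)} 41 = 42 \left(- \frac{1}{6}\right) 41 = \left(-7\right) 41 = -287$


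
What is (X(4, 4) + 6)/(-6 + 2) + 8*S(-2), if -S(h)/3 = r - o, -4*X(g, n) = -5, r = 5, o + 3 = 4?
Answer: -1565/16 ≈ -97.813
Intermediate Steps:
o = 1 (o = -3 + 4 = 1)
X(g, n) = 5/4 (X(g, n) = -¼*(-5) = 5/4)
S(h) = -12 (S(h) = -3*(5 - 1*1) = -3*(5 - 1) = -3*4 = -12)
(X(4, 4) + 6)/(-6 + 2) + 8*S(-2) = (5/4 + 6)/(-6 + 2) + 8*(-12) = (29/4)/(-4) - 96 = (29/4)*(-¼) - 96 = -29/16 - 96 = -1565/16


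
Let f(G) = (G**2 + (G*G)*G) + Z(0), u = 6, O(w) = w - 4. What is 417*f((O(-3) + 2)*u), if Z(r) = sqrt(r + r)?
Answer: -10883700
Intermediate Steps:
O(w) = -4 + w
Z(r) = sqrt(2)*sqrt(r) (Z(r) = sqrt(2*r) = sqrt(2)*sqrt(r))
f(G) = G**2 + G**3 (f(G) = (G**2 + (G*G)*G) + sqrt(2)*sqrt(0) = (G**2 + G**2*G) + sqrt(2)*0 = (G**2 + G**3) + 0 = G**2 + G**3)
417*f((O(-3) + 2)*u) = 417*((((-4 - 3) + 2)*6)**2*(1 + ((-4 - 3) + 2)*6)) = 417*(((-7 + 2)*6)**2*(1 + (-7 + 2)*6)) = 417*((-5*6)**2*(1 - 5*6)) = 417*((-30)**2*(1 - 30)) = 417*(900*(-29)) = 417*(-26100) = -10883700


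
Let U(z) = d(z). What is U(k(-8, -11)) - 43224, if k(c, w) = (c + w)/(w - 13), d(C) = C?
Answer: -1037357/24 ≈ -43223.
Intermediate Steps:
k(c, w) = (c + w)/(-13 + w)
U(z) = z
U(k(-8, -11)) - 43224 = (-8 - 11)/(-13 - 11) - 43224 = -19/(-24) - 43224 = -1/24*(-19) - 43224 = 19/24 - 43224 = -1037357/24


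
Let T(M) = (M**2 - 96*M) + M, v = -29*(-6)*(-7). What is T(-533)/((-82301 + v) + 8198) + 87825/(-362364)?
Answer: -42635664787/9097872948 ≈ -4.6863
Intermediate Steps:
v = -1218 (v = 174*(-7) = -1218)
T(M) = M**2 - 95*M
T(-533)/((-82301 + v) + 8198) + 87825/(-362364) = (-533*(-95 - 533))/((-82301 - 1218) + 8198) + 87825/(-362364) = (-533*(-628))/(-83519 + 8198) + 87825*(-1/362364) = 334724/(-75321) - 29275/120788 = 334724*(-1/75321) - 29275/120788 = -334724/75321 - 29275/120788 = -42635664787/9097872948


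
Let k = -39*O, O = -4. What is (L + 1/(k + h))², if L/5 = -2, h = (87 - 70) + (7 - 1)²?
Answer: 4363921/43681 ≈ 99.904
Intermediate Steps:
k = 156 (k = -39*(-4) = 156)
h = 53 (h = 17 + 6² = 17 + 36 = 53)
L = -10 (L = 5*(-2) = -10)
(L + 1/(k + h))² = (-10 + 1/(156 + 53))² = (-10 + 1/209)² = (-2089/209)² = 4363921/43681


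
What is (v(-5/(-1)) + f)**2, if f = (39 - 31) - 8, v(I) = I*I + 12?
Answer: 1369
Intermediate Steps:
v(I) = 12 + I**2 (v(I) = I**2 + 12 = 12 + I**2)
f = 0 (f = 8 - 8 = 0)
(v(-5/(-1)) + f)**2 = ((12 + (-5/(-1))**2) + 0)**2 = ((12 + (-5*(-1))**2) + 0)**2 = ((12 + 5**2) + 0)**2 = ((12 + 25) + 0)**2 = (37 + 0)**2 = 37**2 = 1369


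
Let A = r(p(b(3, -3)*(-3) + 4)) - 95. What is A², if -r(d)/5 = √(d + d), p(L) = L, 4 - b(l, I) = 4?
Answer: 9225 + 1900*√2 ≈ 11912.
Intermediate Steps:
b(l, I) = 0 (b(l, I) = 4 - 1*4 = 4 - 4 = 0)
r(d) = -5*√2*√d (r(d) = -5*√(d + d) = -5*√2*√d)
A = -95 - 10*√2 (A = -5*√2*√(0*(-3) + 4) - 95 = -5*√2*√(0 + 4) - 95 = -5*√2*√4 - 95 = -5*√2*2 - 95 = -10*√2 - 95 = -95 - 10*√2 ≈ -109.14)
A² = (-95 - 10*√2)²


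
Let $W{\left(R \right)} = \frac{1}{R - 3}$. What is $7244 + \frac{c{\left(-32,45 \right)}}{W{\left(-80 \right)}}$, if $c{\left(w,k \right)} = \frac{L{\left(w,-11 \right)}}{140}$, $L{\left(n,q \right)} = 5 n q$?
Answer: $\frac{43404}{7} \approx 6200.6$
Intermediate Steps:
$W{\left(R \right)} = \frac{1}{-3 + R}$
$L{\left(n,q \right)} = 5 n q$
$c{\left(w,k \right)} = - \frac{11 w}{28}$ ($c{\left(w,k \right)} = \frac{5 w \left(-11\right)}{140} = - 55 w \frac{1}{140} = - \frac{11 w}{28}$)
$7244 + \frac{c{\left(-32,45 \right)}}{W{\left(-80 \right)}} = 7244 + \frac{\left(- \frac{11}{28}\right) \left(-32\right)}{\frac{1}{-3 - 80}} = 7244 + \frac{88}{7 \frac{1}{-83}} = 7244 + \frac{88}{7 \left(- \frac{1}{83}\right)} = 7244 + \frac{88}{7} \left(-83\right) = 7244 - \frac{7304}{7} = \frac{43404}{7}$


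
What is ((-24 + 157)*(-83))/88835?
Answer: -11039/88835 ≈ -0.12426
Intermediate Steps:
((-24 + 157)*(-83))/88835 = (133*(-83))*(1/88835) = -11039*1/88835 = -11039/88835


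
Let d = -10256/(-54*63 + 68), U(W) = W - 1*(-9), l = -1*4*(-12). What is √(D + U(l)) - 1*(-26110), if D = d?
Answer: 26110 + √166945049/1667 ≈ 26118.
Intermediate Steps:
l = 48 (l = -4*(-12) = 48)
U(W) = 9 + W (U(W) = W + 9 = 9 + W)
d = 5128/1667 (d = -10256/(-3402 + 68) = -10256/(-3334) = -10256*(-1/3334) = 5128/1667 ≈ 3.0762)
D = 5128/1667 ≈ 3.0762
√(D + U(l)) - 1*(-26110) = √(5128/1667 + (9 + 48)) - 1*(-26110) = √(5128/1667 + 57) + 26110 = √(100147/1667) + 26110 = √166945049/1667 + 26110 = 26110 + √166945049/1667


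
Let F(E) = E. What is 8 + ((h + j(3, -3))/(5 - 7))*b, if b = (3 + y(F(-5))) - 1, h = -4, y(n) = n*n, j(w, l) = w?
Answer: 43/2 ≈ 21.500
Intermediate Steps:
y(n) = n**2
b = 27 (b = (3 + (-5)**2) - 1 = (3 + 25) - 1 = 28 - 1 = 27)
8 + ((h + j(3, -3))/(5 - 7))*b = 8 + ((-4 + 3)/(5 - 7))*27 = 8 - 1/(-2)*27 = 8 - 1*(-1/2)*27 = 8 + (1/2)*27 = 8 + 27/2 = 43/2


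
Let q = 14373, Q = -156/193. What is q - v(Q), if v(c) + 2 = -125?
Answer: 14500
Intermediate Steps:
Q = -156/193 (Q = -156*1/193 = -156/193 ≈ -0.80829)
v(c) = -127 (v(c) = -2 - 125 = -127)
q - v(Q) = 14373 - 1*(-127) = 14373 + 127 = 14500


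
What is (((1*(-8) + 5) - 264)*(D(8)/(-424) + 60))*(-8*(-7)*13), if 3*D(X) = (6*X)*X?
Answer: -615005664/53 ≈ -1.1604e+7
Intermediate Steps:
D(X) = 2*X² (D(X) = ((6*X)*X)/3 = (6*X²)/3 = 2*X²)
(((1*(-8) + 5) - 264)*(D(8)/(-424) + 60))*(-8*(-7)*13) = (((1*(-8) + 5) - 264)*((2*8²)/(-424) + 60))*(-8*(-7)*13) = (((-8 + 5) - 264)*((2*64)*(-1/424) + 60))*(56*13) = ((-3 - 264)*(128*(-1/424) + 60))*728 = -267*(-16/53 + 60)*728 = -267*3164/53*728 = -844788/53*728 = -615005664/53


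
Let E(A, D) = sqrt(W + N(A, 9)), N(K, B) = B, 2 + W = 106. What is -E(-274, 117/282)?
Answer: -sqrt(113) ≈ -10.630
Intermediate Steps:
W = 104 (W = -2 + 106 = 104)
E(A, D) = sqrt(113) (E(A, D) = sqrt(104 + 9) = sqrt(113))
-E(-274, 117/282) = -sqrt(113)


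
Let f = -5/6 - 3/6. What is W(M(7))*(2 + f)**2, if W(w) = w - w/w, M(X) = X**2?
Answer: 64/3 ≈ 21.333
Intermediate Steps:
f = -4/3 (f = -5*1/6 - 3*1/6 = -5/6 - 1/2 = -4/3 ≈ -1.3333)
W(w) = -1 + w (W(w) = w - 1*1 = w - 1 = -1 + w)
W(M(7))*(2 + f)**2 = (-1 + 7**2)*(2 - 4/3)**2 = (-1 + 49)*(2/3)**2 = 48*(4/9) = 64/3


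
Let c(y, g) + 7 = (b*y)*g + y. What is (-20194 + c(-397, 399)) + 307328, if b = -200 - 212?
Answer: 65548766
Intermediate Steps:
b = -412
c(y, g) = -7 + y - 412*g*y (c(y, g) = -7 + ((-412*y)*g + y) = -7 + (-412*g*y + y) = -7 + (y - 412*g*y) = -7 + y - 412*g*y)
(-20194 + c(-397, 399)) + 307328 = (-20194 + (-7 - 397 - 412*399*(-397))) + 307328 = (-20194 + (-7 - 397 + 65262036)) + 307328 = (-20194 + 65261632) + 307328 = 65241438 + 307328 = 65548766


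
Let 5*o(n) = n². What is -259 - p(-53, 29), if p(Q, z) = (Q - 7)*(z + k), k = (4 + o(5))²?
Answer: 6341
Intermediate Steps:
o(n) = n²/5
k = 81 (k = (4 + (⅕)*5²)² = (4 + (⅕)*25)² = (4 + 5)² = 9² = 81)
p(Q, z) = (-7 + Q)*(81 + z) (p(Q, z) = (Q - 7)*(z + 81) = (-7 + Q)*(81 + z))
-259 - p(-53, 29) = -259 - (-567 - 7*29 + 81*(-53) - 53*29) = -259 - (-567 - 203 - 4293 - 1537) = -259 - 1*(-6600) = -259 + 6600 = 6341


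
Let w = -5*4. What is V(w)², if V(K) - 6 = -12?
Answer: 36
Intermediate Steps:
w = -20
V(K) = -6 (V(K) = 6 - 12 = -6)
V(w)² = (-6)² = 36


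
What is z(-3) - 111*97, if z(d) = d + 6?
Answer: -10764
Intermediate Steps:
z(d) = 6 + d
z(-3) - 111*97 = (6 - 3) - 111*97 = 3 - 10767 = -10764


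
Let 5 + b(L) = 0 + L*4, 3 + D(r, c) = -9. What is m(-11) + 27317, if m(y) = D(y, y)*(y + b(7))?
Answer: 27173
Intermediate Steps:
D(r, c) = -12 (D(r, c) = -3 - 9 = -12)
b(L) = -5 + 4*L (b(L) = -5 + (0 + L*4) = -5 + (0 + 4*L) = -5 + 4*L)
m(y) = -276 - 12*y (m(y) = -12*(y + (-5 + 4*7)) = -12*(y + (-5 + 28)) = -12*(y + 23) = -12*(23 + y) = -276 - 12*y)
m(-11) + 27317 = (-276 - 12*(-11)) + 27317 = (-276 + 132) + 27317 = -144 + 27317 = 27173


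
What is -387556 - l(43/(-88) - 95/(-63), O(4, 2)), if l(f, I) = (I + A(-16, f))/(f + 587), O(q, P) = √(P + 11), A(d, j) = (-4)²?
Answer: -1263424510028/3259979 - 5544*√13/3259979 ≈ -3.8756e+5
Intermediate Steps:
A(d, j) = 16
O(q, P) = √(11 + P)
l(f, I) = (16 + I)/(587 + f) (l(f, I) = (I + 16)/(f + 587) = (16 + I)/(587 + f))
-387556 - l(43/(-88) - 95/(-63), O(4, 2)) = -387556 - (16 + √(11 + 2))/(587 + (43/(-88) - 95/(-63))) = -387556 - (16 + √13)/(587 + (43*(-1/88) - 95*(-1/63))) = -387556 - (16 + √13)/(587 + (-43/88 + 95/63)) = -387556 - (16 + √13)/(587 + 5651/5544) = -387556 - (16 + √13)/3259979/5544 = -387556 - 5544*(16 + √13)/3259979 = -387556 - (88704/3259979 + 5544*√13/3259979) = -387556 + (-88704/3259979 - 5544*√13/3259979) = -1263424510028/3259979 - 5544*√13/3259979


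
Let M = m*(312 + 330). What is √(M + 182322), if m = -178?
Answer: √68046 ≈ 260.86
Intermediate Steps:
M = -114276 (M = -178*(312 + 330) = -178*642 = -114276)
√(M + 182322) = √(-114276 + 182322) = √68046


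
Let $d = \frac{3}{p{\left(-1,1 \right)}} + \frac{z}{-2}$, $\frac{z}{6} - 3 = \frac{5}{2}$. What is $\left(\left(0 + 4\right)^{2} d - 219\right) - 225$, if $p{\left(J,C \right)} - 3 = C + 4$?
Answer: $-702$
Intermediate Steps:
$p{\left(J,C \right)} = 7 + C$ ($p{\left(J,C \right)} = 3 + \left(C + 4\right) = 3 + \left(4 + C\right) = 7 + C$)
$z = 33$ ($z = 18 + 6 \cdot \frac{5}{2} = 18 + 15 = 33$)
$d = - \frac{129}{8}$ ($d = \frac{3}{7 + 1} + \frac{33}{-2} = \frac{3}{8} + 33 \left(- \frac{1}{2}\right) = 3 \cdot \frac{1}{8} - \frac{33}{2} = \frac{3}{8} - \frac{33}{2} = - \frac{129}{8} \approx -16.125$)
$\left(\left(0 + 4\right)^{2} d - 219\right) - 225 = \left(\left(0 + 4\right)^{2} \left(- \frac{129}{8}\right) - 219\right) - 225 = \left(4^{2} \left(- \frac{129}{8}\right) - 219\right) - 225 = \left(16 \left(- \frac{129}{8}\right) - 219\right) - 225 = \left(-258 - 219\right) - 225 = -477 - 225 = -702$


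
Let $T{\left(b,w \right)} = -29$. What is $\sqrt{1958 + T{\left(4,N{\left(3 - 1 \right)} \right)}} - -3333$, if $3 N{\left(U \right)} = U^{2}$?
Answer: $3333 + \sqrt{1929} \approx 3376.9$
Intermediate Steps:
$N{\left(U \right)} = \frac{U^{2}}{3}$
$\sqrt{1958 + T{\left(4,N{\left(3 - 1 \right)} \right)}} - -3333 = \sqrt{1958 - 29} - -3333 = \sqrt{1929} + 3333 = 3333 + \sqrt{1929}$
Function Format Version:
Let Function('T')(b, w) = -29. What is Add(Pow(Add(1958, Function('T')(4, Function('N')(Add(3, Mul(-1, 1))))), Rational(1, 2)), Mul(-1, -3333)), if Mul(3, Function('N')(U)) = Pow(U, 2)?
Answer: Add(3333, Pow(1929, Rational(1, 2))) ≈ 3376.9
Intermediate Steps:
Function('N')(U) = Mul(Rational(1, 3), Pow(U, 2))
Add(Pow(Add(1958, Function('T')(4, Function('N')(Add(3, Mul(-1, 1))))), Rational(1, 2)), Mul(-1, -3333)) = Add(Pow(Add(1958, -29), Rational(1, 2)), Mul(-1, -3333)) = Add(Pow(1929, Rational(1, 2)), 3333) = Add(3333, Pow(1929, Rational(1, 2)))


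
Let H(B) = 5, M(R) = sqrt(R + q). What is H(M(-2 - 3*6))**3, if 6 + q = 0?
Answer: 125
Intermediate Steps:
q = -6 (q = -6 + 0 = -6)
M(R) = sqrt(-6 + R) (M(R) = sqrt(R - 6) = sqrt(-6 + R))
H(M(-2 - 3*6))**3 = 5**3 = 125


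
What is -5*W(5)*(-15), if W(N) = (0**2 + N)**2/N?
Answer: 375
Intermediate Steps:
W(N) = N (W(N) = (0 + N)**2/N = N**2/N = N)
-5*W(5)*(-15) = -5*5*(-15) = -25*(-15) = 375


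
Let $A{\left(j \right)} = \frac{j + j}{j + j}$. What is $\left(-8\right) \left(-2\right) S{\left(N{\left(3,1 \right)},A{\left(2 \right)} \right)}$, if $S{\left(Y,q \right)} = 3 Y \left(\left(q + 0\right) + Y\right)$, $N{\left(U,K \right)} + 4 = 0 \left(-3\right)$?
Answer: $576$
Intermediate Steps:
$N{\left(U,K \right)} = -4$ ($N{\left(U,K \right)} = -4 + 0 \left(-3\right) = -4 + 0 = -4$)
$A{\left(j \right)} = 1$ ($A{\left(j \right)} = \frac{2 j}{2 j} = 2 j \frac{1}{2 j} = 1$)
$S{\left(Y,q \right)} = 3 Y \left(Y + q\right)$ ($S{\left(Y,q \right)} = 3 Y \left(q + Y\right) = 3 Y \left(Y + q\right)$)
$\left(-8\right) \left(-2\right) S{\left(N{\left(3,1 \right)},A{\left(2 \right)} \right)} = \left(-8\right) \left(-2\right) 3 \left(-4\right) \left(-4 + 1\right) = 16 \cdot 3 \left(-4\right) \left(-3\right) = 16 \cdot 36 = 576$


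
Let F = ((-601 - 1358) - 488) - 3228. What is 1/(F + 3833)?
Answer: -1/1842 ≈ -0.00054289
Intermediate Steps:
F = -5675 (F = (-1959 - 488) - 3228 = -2447 - 3228 = -5675)
1/(F + 3833) = 1/(-5675 + 3833) = 1/(-1842) = -1/1842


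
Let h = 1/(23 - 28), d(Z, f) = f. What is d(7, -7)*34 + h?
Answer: -1191/5 ≈ -238.20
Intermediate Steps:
h = -⅕ (h = 1/(-5) = -⅕ ≈ -0.20000)
d(7, -7)*34 + h = -7*34 - ⅕ = -238 - ⅕ = -1191/5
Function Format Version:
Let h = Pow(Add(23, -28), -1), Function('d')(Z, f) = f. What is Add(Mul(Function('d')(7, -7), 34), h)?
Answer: Rational(-1191, 5) ≈ -238.20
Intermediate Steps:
h = Rational(-1, 5) (h = Pow(-5, -1) = Rational(-1, 5) ≈ -0.20000)
Add(Mul(Function('d')(7, -7), 34), h) = Add(Mul(-7, 34), Rational(-1, 5)) = Add(-238, Rational(-1, 5)) = Rational(-1191, 5)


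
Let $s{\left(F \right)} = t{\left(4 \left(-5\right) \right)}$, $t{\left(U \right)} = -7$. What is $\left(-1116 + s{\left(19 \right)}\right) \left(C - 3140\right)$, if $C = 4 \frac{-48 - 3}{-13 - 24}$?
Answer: $\frac{130241048}{37} \approx 3.52 \cdot 10^{6}$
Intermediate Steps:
$s{\left(F \right)} = -7$
$C = \frac{204}{37}$ ($C = 4 \left(- \frac{51}{-37}\right) = 4 \left(\left(-51\right) \left(- \frac{1}{37}\right)\right) = 4 \cdot \frac{51}{37} = \frac{204}{37} \approx 5.5135$)
$\left(-1116 + s{\left(19 \right)}\right) \left(C - 3140\right) = \left(-1116 - 7\right) \left(\frac{204}{37} - 3140\right) = \left(-1123\right) \left(- \frac{115976}{37}\right) = \frac{130241048}{37}$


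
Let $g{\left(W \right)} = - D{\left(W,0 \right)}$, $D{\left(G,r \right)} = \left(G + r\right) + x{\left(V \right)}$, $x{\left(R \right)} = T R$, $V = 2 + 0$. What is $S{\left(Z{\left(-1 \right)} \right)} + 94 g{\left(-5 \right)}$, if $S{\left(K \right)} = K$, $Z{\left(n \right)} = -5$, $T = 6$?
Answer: $-663$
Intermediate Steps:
$V = 2$
$x{\left(R \right)} = 6 R$
$D{\left(G,r \right)} = 12 + G + r$ ($D{\left(G,r \right)} = \left(G + r\right) + 6 \cdot 2 = \left(G + r\right) + 12 = 12 + G + r$)
$g{\left(W \right)} = -12 - W$ ($g{\left(W \right)} = - (12 + W + 0) = - (12 + W) = -12 - W$)
$S{\left(Z{\left(-1 \right)} \right)} + 94 g{\left(-5 \right)} = -5 + 94 \left(-12 - -5\right) = -5 + 94 \left(-12 + 5\right) = -5 + 94 \left(-7\right) = -5 - 658 = -663$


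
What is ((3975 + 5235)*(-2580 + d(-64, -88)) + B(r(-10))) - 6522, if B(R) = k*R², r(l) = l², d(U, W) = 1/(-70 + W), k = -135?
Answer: -1984352043/79 ≈ -2.5118e+7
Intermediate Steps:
B(R) = -135*R²
((3975 + 5235)*(-2580 + d(-64, -88)) + B(r(-10))) - 6522 = ((3975 + 5235)*(-2580 + 1/(-70 - 88)) - 135*((-10)²)²) - 6522 = (9210*(-2580 + 1/(-158)) - 135*100²) - 6522 = (9210*(-2580 - 1/158) - 135*10000) - 6522 = (9210*(-407641/158) - 1350000) - 6522 = (-1877186805/79 - 1350000) - 6522 = -1983836805/79 - 6522 = -1984352043/79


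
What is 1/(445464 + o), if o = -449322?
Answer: -1/3858 ≈ -0.00025920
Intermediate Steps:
1/(445464 + o) = 1/(445464 - 449322) = 1/(-3858) = -1/3858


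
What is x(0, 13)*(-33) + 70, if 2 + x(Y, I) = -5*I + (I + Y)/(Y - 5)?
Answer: 11834/5 ≈ 2366.8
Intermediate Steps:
x(Y, I) = -2 - 5*I + (I + Y)/(-5 + Y) (x(Y, I) = -2 + (-5*I + (I + Y)/(Y - 5)) = -2 + (-5*I + (I + Y)/(-5 + Y)) = -2 - 5*I + (I + Y)/(-5 + Y))
x(0, 13)*(-33) + 70 = ((10 - 1*0 + 26*13 - 5*13*0)/(-5 + 0))*(-33) + 70 = ((10 + 0 + 338 + 0)/(-5))*(-33) + 70 = -⅕*348*(-33) + 70 = -348/5*(-33) + 70 = 11484/5 + 70 = 11834/5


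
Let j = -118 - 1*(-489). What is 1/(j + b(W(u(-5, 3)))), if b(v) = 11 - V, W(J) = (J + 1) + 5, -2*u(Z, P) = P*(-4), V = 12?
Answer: 1/370 ≈ 0.0027027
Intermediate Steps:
u(Z, P) = 2*P (u(Z, P) = -P*(-4)/2 = -(-2)*P = 2*P)
j = 371 (j = -118 + 489 = 371)
W(J) = 6 + J (W(J) = (1 + J) + 5 = 6 + J)
b(v) = -1 (b(v) = 11 - 1*12 = 11 - 12 = -1)
1/(j + b(W(u(-5, 3)))) = 1/(371 - 1) = 1/370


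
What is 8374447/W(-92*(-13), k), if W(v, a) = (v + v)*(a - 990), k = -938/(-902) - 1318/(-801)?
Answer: -3025277353197/853150819976 ≈ -3.5460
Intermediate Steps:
k = 970087/361251 (k = -938*(-1/902) - 1318*(-1/801) = 469/451 + 1318/801 = 970087/361251 ≈ 2.6854)
W(v, a) = 2*v*(-990 + a) (W(v, a) = (2*v)*(-990 + a) = 2*v*(-990 + a))
8374447/W(-92*(-13), k) = 8374447/((2*(-92*(-13))*(-990 + 970087/361251))) = 8374447/((2*1196*(-356668403/361251))) = 8374447/(-853150819976/361251) = 8374447*(-361251/853150819976) = -3025277353197/853150819976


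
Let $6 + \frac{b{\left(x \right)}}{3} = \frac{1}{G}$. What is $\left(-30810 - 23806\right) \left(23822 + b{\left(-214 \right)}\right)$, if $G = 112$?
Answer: $- \frac{18201130177}{14} \approx -1.3001 \cdot 10^{9}$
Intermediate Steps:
$b{\left(x \right)} = - \frac{2013}{112}$ ($b{\left(x \right)} = -18 + \frac{3}{112} = - \frac{2013}{112}$)
$\left(-30810 - 23806\right) \left(23822 + b{\left(-214 \right)}\right) = \left(-30810 - 23806\right) \left(23822 - \frac{2013}{112}\right) = \left(-54616\right) \frac{2666051}{112} = - \frac{18201130177}{14}$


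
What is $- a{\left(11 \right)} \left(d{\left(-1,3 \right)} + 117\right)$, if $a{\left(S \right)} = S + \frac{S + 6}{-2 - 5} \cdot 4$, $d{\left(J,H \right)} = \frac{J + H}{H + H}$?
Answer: $- \frac{1056}{7} \approx -150.86$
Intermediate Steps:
$d{\left(J,H \right)} = \frac{H + J}{2 H}$
$a{\left(S \right)} = - \frac{24}{7} + \frac{3 S}{7}$ ($a{\left(S \right)} = S + \frac{6 + S}{-7} \cdot 4 = S + \left(6 + S\right) \left(- \frac{1}{7}\right) 4 = S + \left(- \frac{6}{7} - \frac{S}{7}\right) 4 = S - \left(\frac{24}{7} + \frac{4 S}{7}\right) = - \frac{24}{7} + \frac{3 S}{7}$)
$- a{\left(11 \right)} \left(d{\left(-1,3 \right)} + 117\right) = - (- \frac{24}{7} + \frac{3}{7} \cdot 11) \left(\frac{3 - 1}{2 \cdot 3} + 117\right) = - (- \frac{24}{7} + \frac{33}{7}) \left(\frac{1}{2} \cdot \frac{1}{3} \cdot 2 + 117\right) = \left(-1\right) \frac{9}{7} \left(\frac{1}{3} + 117\right) = \left(- \frac{9}{7}\right) \frac{352}{3} = - \frac{1056}{7}$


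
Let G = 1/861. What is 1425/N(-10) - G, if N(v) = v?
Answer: -245387/1722 ≈ -142.50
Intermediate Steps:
G = 1/861 ≈ 0.0011614
1425/N(-10) - G = 1425/(-10) - 1*1/861 = 1425*(-⅒) - 1/861 = -285/2 - 1/861 = -245387/1722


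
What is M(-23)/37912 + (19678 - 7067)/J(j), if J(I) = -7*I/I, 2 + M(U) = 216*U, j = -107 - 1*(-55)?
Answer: -34153073/18956 ≈ -1801.7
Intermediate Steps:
j = -52 (j = -107 + 55 = -52)
M(U) = -2 + 216*U
J(I) = -7 (J(I) = -7*1 = -7)
M(-23)/37912 + (19678 - 7067)/J(j) = (-2 + 216*(-23))/37912 + (19678 - 7067)/(-7) = (-2 - 4968)*(1/37912) + 12611*(-1/7) = -4970*1/37912 - 12611/7 = -355/2708 - 12611/7 = -34153073/18956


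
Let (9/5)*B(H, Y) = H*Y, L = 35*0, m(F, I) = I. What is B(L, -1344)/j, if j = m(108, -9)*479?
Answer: 0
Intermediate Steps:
L = 0
B(H, Y) = 5*H*Y/9 (B(H, Y) = 5*(H*Y)/9 = 5*H*Y/9)
j = -4311 (j = -9*479 = -4311)
B(L, -1344)/j = ((5/9)*0*(-1344))/(-4311) = 0*(-1/4311) = 0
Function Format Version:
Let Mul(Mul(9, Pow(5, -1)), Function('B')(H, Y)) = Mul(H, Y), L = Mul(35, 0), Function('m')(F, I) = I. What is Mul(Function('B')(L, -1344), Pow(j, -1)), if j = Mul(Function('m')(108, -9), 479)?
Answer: 0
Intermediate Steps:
L = 0
Function('B')(H, Y) = Mul(Rational(5, 9), H, Y) (Function('B')(H, Y) = Mul(Rational(5, 9), Mul(H, Y)) = Mul(Rational(5, 9), H, Y))
j = -4311 (j = Mul(-9, 479) = -4311)
Mul(Function('B')(L, -1344), Pow(j, -1)) = Mul(Mul(Rational(5, 9), 0, -1344), Pow(-4311, -1)) = Mul(0, Rational(-1, 4311)) = 0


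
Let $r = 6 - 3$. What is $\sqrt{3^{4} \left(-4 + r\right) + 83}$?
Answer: $\sqrt{2} \approx 1.4142$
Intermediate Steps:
$r = 3$ ($r = 6 - 3 = 3$)
$\sqrt{3^{4} \left(-4 + r\right) + 83} = \sqrt{3^{4} \left(-4 + 3\right) + 83} = \sqrt{81 \left(-1\right) + 83} = \sqrt{-81 + 83} = \sqrt{2}$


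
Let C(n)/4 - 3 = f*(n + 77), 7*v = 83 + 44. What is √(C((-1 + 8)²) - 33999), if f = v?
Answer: 91*I*√3 ≈ 157.62*I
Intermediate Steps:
v = 127/7 (v = (83 + 44)/7 = (⅐)*127 = 127/7 ≈ 18.143)
f = 127/7 ≈ 18.143
C(n) = 5600 + 508*n/7 (C(n) = 12 + 4*(127*(n + 77)/7) = 12 + 4*(127*(77 + n)/7) = 12 + 4*(1397 + 127*n/7) = 12 + (5588 + 508*n/7) = 5600 + 508*n/7)
√(C((-1 + 8)²) - 33999) = √((5600 + 508*(-1 + 8)²/7) - 33999) = √((5600 + (508/7)*7²) - 33999) = √((5600 + (508/7)*49) - 33999) = √((5600 + 3556) - 33999) = √(9156 - 33999) = √(-24843) = 91*I*√3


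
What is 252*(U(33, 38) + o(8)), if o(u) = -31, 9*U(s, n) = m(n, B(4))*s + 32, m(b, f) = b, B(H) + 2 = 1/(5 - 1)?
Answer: 28196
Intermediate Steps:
B(H) = -7/4 (B(H) = -2 + 1/(5 - 1) = -2 + 1/4 = -2 + ¼ = -7/4)
U(s, n) = 32/9 + n*s/9 (U(s, n) = (n*s + 32)/9 = (32 + n*s)/9 = 32/9 + n*s/9)
252*(U(33, 38) + o(8)) = 252*((32/9 + (⅑)*38*33) - 31) = 252*((32/9 + 418/3) - 31) = 252*(1286/9 - 31) = 252*(1007/9) = 28196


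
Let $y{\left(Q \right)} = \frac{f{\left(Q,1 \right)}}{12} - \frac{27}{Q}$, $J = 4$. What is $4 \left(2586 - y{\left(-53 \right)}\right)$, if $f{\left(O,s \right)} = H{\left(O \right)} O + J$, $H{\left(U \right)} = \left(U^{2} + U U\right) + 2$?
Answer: $\frac{17430740}{159} \approx 1.0963 \cdot 10^{5}$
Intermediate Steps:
$H{\left(U \right)} = 2 + 2 U^{2}$ ($H{\left(U \right)} = \left(U^{2} + U^{2}\right) + 2 = 2 U^{2} + 2 = 2 + 2 U^{2}$)
$f{\left(O,s \right)} = 4 + O \left(2 + 2 O^{2}\right)$ ($f{\left(O,s \right)} = \left(2 + 2 O^{2}\right) O + 4 = O \left(2 + 2 O^{2}\right) + 4 = 4 + O \left(2 + 2 O^{2}\right)$)
$y{\left(Q \right)} = \frac{1}{3} - \frac{27}{Q} + \frac{Q}{6} + \frac{Q^{3}}{6}$ ($y{\left(Q \right)} = \frac{4 + 2 Q + 2 Q^{3}}{12} - \frac{27}{Q} = \left(4 + 2 Q + 2 Q^{3}\right) \frac{1}{12} - \frac{27}{Q} = \left(\frac{1}{3} + \frac{Q}{6} + \frac{Q^{3}}{6}\right) - \frac{27}{Q} = \frac{1}{3} - \frac{27}{Q} + \frac{Q}{6} + \frac{Q^{3}}{6}$)
$4 \left(2586 - y{\left(-53 \right)}\right) = 4 \left(2586 - \frac{-162 - 53 \left(2 - 53 \left(1 + \left(-53\right)^{2}\right)\right)}{6 \left(-53\right)}\right) = 4 \left(2586 - \frac{1}{6} \left(- \frac{1}{53}\right) \left(-162 - 53 \left(2 - 53 \left(1 + 2809\right)\right)\right)\right) = 4 \left(2586 - \frac{1}{6} \left(- \frac{1}{53}\right) \left(-162 - 53 \left(2 - 148930\right)\right)\right) = 4 \left(2586 - \frac{1}{6} \left(- \frac{1}{53}\right) \left(-162 - -7893184\right)\right) = 4 \left(2586 - \frac{1}{6} \left(- \frac{1}{53}\right) \left(-162 + 7893184\right)\right) = 4 \left(2586 - \frac{1}{6} \left(- \frac{1}{53}\right) 7893022\right) = 4 \left(2586 - - \frac{3946511}{159}\right) = 4 \left(2586 + \frac{3946511}{159}\right) = 4 \cdot \frac{4357685}{159} = \frac{17430740}{159}$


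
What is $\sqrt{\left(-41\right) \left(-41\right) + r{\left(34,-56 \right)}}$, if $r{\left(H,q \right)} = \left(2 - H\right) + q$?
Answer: $3 \sqrt{177} \approx 39.912$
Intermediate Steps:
$r{\left(H,q \right)} = 2 + q - H$
$\sqrt{\left(-41\right) \left(-41\right) + r{\left(34,-56 \right)}} = \sqrt{\left(-41\right) \left(-41\right) - 88} = \sqrt{1681 - 88} = \sqrt{1593} = 3 \sqrt{177}$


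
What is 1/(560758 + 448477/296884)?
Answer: 12908/7238283763 ≈ 1.7833e-6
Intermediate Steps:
1/(560758 + 448477/296884) = 1/(560758 + 448477*(1/296884)) = 1/(560758 + 19499/12908) = 1/(7238283763/12908) = 12908/7238283763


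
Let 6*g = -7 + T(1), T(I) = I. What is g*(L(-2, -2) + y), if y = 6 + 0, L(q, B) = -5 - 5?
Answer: 4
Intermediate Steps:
L(q, B) = -10
y = 6
g = -1 (g = (-7 + 1)/6 = (⅙)*(-6) = -1)
g*(L(-2, -2) + y) = -(-10 + 6) = -1*(-4) = 4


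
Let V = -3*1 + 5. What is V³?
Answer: 8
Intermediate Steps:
V = 2 (V = -3 + 5 = 2)
V³ = 2³ = 8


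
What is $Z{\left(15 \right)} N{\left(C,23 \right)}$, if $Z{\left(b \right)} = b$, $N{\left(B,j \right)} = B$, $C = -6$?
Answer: $-90$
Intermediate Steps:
$Z{\left(15 \right)} N{\left(C,23 \right)} = 15 \left(-6\right) = -90$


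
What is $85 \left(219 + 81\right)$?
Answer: $25500$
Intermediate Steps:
$85 \left(219 + 81\right) = 85 \cdot 300 = 25500$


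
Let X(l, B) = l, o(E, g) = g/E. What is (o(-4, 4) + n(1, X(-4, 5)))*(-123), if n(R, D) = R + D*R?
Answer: 492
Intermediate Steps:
(o(-4, 4) + n(1, X(-4, 5)))*(-123) = (4/(-4) + 1*(1 - 4))*(-123) = (4*(-¼) + 1*(-3))*(-123) = (-1 - 3)*(-123) = -4*(-123) = 492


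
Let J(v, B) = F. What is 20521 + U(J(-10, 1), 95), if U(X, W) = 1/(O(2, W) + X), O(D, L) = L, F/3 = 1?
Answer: 2011059/98 ≈ 20521.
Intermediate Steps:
F = 3 (F = 3*1 = 3)
J(v, B) = 3
U(X, W) = 1/(W + X)
20521 + U(J(-10, 1), 95) = 20521 + 1/(95 + 3) = 20521 + 1/98 = 2011059/98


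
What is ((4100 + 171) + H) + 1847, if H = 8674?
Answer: 14792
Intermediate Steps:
((4100 + 171) + H) + 1847 = ((4100 + 171) + 8674) + 1847 = (4271 + 8674) + 1847 = 12945 + 1847 = 14792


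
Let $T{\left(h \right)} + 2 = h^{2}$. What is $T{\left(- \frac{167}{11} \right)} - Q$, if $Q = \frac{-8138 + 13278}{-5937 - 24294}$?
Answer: $\frac{836418397}{3657951} \approx 228.66$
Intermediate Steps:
$T{\left(h \right)} = -2 + h^{2}$
$Q = - \frac{5140}{30231}$ ($Q = \frac{5140}{-30231} = 5140 \left(- \frac{1}{30231}\right) = - \frac{5140}{30231} \approx -0.17002$)
$T{\left(- \frac{167}{11} \right)} - Q = \left(-2 + \left(- \frac{167}{11}\right)^{2}\right) - - \frac{5140}{30231} = \left(-2 + \left(\left(-167\right) \frac{1}{11}\right)^{2}\right) + \frac{5140}{30231} = \left(-2 + \left(- \frac{167}{11}\right)^{2}\right) + \frac{5140}{30231} = \left(-2 + \frac{27889}{121}\right) + \frac{5140}{30231} = \frac{27647}{121} + \frac{5140}{30231} = \frac{836418397}{3657951}$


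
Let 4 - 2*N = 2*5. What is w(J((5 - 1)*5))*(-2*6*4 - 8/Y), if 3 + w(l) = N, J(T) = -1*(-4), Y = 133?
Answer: 38352/133 ≈ 288.36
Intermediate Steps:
J(T) = 4
N = -3 (N = 2 - 5 = -3)
w(l) = -6 (w(l) = -3 - 3 = -6)
w(J((5 - 1)*5))*(-2*6*4 - 8/Y) = -6*(-2*6*4 - 8/133) = -6*(-12*4 - 8*1/133) = -6*(-48 - 8/133) = -6*(-6392/133) = 38352/133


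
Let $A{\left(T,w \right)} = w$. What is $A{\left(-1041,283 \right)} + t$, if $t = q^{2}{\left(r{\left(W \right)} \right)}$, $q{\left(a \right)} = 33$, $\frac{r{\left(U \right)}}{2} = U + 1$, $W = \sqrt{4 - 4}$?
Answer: $1372$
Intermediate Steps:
$W = 0$ ($W = \sqrt{0} = 0$)
$r{\left(U \right)} = 2 + 2 U$ ($r{\left(U \right)} = 2 \left(U + 1\right) = 2 \left(1 + U\right) = 2 + 2 U$)
$t = 1089$ ($t = 33^{2} = 1089$)
$A{\left(-1041,283 \right)} + t = 283 + 1089 = 1372$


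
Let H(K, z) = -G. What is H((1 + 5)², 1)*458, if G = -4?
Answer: 1832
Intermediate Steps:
H(K, z) = 4 (H(K, z) = -1*(-4) = 4)
H((1 + 5)², 1)*458 = 4*458 = 1832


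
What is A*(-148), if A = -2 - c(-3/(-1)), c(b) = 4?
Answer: 888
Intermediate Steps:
A = -6 (A = -2 - 1*4 = -2 - 4 = -6)
A*(-148) = -6*(-148) = 888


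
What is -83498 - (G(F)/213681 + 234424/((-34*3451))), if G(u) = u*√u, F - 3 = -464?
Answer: -4898459954/58667 + 461*I*√461/213681 ≈ -83496.0 + 0.046322*I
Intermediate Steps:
F = -461 (F = 3 - 464 = -461)
G(u) = u^(3/2)
-83498 - (G(F)/213681 + 234424/((-34*3451))) = -83498 - ((-461)^(3/2)/213681 + 234424/((-34*3451))) = -83498 - (-461*I*√461*(1/213681) + 234424/(-117334)) = -83498 - (-461*I*√461/213681 + 234424*(-1/117334)) = -83498 - (-461*I*√461/213681 - 117212/58667) = -83498 - (-117212/58667 - 461*I*√461/213681) = -83498 + (117212/58667 + 461*I*√461/213681) = -4898459954/58667 + 461*I*√461/213681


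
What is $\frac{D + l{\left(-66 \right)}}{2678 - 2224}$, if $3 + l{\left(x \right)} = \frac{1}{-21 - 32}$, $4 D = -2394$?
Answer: $- \frac{63761}{48124} \approx -1.3249$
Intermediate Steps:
$D = - \frac{1197}{2}$ ($D = \frac{1}{4} \left(-2394\right) = - \frac{1197}{2} \approx -598.5$)
$l{\left(x \right)} = - \frac{160}{53}$ ($l{\left(x \right)} = -3 + \frac{1}{-21 - 32} = -3 + \frac{1}{-53} = -3 - \frac{1}{53} = - \frac{160}{53}$)
$\frac{D + l{\left(-66 \right)}}{2678 - 2224} = \frac{- \frac{1197}{2} - \frac{160}{53}}{2678 - 2224} = - \frac{63761}{106 \cdot 454} = \left(- \frac{63761}{106}\right) \frac{1}{454} = - \frac{63761}{48124}$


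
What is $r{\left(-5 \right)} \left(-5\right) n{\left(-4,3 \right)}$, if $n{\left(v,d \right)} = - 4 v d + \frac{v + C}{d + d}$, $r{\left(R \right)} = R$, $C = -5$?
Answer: $\frac{2325}{2} \approx 1162.5$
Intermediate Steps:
$n{\left(v,d \right)} = \frac{-5 + v}{2 d} - 4 d v$ ($n{\left(v,d \right)} = - 4 v d + \frac{v - 5}{d + d} = - 4 d v + \frac{-5 + v}{2 d} = \frac{-5 + v}{2 d} - 4 d v$)
$r{\left(-5 \right)} \left(-5\right) n{\left(-4,3 \right)} = \left(-5\right) \left(-5\right) \frac{-5 - 4 - - 32 \cdot 3^{2}}{2 \cdot 3} = 25 \cdot \frac{1}{2} \cdot \frac{1}{3} \left(-5 - 4 - \left(-32\right) 9\right) = 25 \cdot \frac{1}{2} \cdot \frac{1}{3} \left(-5 - 4 + 288\right) = 25 \cdot \frac{1}{2} \cdot \frac{1}{3} \cdot 279 = 25 \cdot \frac{93}{2} = \frac{2325}{2}$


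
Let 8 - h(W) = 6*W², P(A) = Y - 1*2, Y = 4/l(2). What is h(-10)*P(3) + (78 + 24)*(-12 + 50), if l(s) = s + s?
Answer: 4468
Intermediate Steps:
l(s) = 2*s
Y = 1 (Y = 4/((2*2)) = 4/4 = 4*(¼) = 1)
P(A) = -1 (P(A) = 1 - 1*2 = 1 - 2 = -1)
h(W) = 8 - 6*W²
h(-10)*P(3) + (78 + 24)*(-12 + 50) = (8 - 6*(-10)²)*(-1) + (78 + 24)*(-12 + 50) = (8 - 6*100)*(-1) + 102*38 = (8 - 600)*(-1) + 3876 = -592*(-1) + 3876 = 592 + 3876 = 4468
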